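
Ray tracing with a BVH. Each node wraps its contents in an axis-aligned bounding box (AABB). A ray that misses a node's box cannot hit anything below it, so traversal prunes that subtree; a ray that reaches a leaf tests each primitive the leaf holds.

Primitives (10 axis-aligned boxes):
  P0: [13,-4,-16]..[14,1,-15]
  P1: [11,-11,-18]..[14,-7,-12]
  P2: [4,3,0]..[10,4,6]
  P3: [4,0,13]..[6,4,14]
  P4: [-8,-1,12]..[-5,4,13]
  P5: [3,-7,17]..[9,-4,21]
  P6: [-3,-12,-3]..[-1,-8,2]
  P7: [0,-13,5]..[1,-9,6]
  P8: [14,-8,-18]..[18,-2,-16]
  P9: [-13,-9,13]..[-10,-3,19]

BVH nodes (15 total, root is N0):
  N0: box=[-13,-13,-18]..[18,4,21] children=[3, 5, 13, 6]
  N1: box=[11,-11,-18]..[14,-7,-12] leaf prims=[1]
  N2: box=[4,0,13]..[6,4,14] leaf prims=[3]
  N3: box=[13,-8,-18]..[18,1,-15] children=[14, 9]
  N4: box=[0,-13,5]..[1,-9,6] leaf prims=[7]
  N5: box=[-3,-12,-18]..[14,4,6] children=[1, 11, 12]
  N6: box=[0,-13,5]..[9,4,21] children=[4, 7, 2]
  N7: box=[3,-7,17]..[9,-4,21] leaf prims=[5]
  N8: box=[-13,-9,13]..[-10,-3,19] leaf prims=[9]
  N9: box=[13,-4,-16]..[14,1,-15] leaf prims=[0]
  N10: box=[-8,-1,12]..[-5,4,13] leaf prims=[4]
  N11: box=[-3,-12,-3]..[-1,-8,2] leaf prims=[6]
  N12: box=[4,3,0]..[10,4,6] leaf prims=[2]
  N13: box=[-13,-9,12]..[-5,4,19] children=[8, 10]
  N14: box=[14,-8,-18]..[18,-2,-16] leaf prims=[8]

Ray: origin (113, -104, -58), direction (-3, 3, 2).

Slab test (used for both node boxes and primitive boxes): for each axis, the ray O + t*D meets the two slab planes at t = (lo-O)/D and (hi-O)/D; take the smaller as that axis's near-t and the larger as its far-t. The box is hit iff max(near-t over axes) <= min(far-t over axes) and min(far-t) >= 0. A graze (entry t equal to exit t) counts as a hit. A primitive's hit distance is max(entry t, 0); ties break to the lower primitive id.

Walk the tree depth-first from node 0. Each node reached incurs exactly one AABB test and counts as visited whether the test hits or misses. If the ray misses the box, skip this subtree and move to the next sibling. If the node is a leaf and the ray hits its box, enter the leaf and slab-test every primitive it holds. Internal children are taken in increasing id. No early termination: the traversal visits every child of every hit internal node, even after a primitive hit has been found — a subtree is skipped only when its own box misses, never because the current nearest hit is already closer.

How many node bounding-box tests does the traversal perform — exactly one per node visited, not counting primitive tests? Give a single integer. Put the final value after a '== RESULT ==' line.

Walk:
N0 x:[95/3,42] y:[91/3,36] z:[20,79/2] -> hit [95/3,36], descend [3, 5, 6, 13]
  N3 x:[95/3,100/3] y:[32,35] z:[20,43/2] -> miss, prune
  N5 x:[33,116/3] y:[92/3,36] z:[20,32] -> miss, prune
  N6 x:[104/3,113/3] y:[91/3,36] z:[63/2,79/2] -> hit [104/3,36], descend [2, 4, 7]
    N2 x:[107/3,109/3] y:[104/3,36] z:[71/2,36] -> hit [107/3,36] leaf, test {P3@t=107/3}
    N4 x:[112/3,113/3] y:[91/3,95/3] z:[63/2,32] -> miss, prune
    N7 x:[104/3,110/3] y:[97/3,100/3] z:[75/2,79/2] -> miss, prune
  N13 x:[118/3,42] y:[95/3,36] z:[35,77/2] -> miss, prune

order=[0, 3, 5, 6, 2, 4, 7, 13]  |boxes|=8  |leaves|=1  hit=P3

== RESULT ==
8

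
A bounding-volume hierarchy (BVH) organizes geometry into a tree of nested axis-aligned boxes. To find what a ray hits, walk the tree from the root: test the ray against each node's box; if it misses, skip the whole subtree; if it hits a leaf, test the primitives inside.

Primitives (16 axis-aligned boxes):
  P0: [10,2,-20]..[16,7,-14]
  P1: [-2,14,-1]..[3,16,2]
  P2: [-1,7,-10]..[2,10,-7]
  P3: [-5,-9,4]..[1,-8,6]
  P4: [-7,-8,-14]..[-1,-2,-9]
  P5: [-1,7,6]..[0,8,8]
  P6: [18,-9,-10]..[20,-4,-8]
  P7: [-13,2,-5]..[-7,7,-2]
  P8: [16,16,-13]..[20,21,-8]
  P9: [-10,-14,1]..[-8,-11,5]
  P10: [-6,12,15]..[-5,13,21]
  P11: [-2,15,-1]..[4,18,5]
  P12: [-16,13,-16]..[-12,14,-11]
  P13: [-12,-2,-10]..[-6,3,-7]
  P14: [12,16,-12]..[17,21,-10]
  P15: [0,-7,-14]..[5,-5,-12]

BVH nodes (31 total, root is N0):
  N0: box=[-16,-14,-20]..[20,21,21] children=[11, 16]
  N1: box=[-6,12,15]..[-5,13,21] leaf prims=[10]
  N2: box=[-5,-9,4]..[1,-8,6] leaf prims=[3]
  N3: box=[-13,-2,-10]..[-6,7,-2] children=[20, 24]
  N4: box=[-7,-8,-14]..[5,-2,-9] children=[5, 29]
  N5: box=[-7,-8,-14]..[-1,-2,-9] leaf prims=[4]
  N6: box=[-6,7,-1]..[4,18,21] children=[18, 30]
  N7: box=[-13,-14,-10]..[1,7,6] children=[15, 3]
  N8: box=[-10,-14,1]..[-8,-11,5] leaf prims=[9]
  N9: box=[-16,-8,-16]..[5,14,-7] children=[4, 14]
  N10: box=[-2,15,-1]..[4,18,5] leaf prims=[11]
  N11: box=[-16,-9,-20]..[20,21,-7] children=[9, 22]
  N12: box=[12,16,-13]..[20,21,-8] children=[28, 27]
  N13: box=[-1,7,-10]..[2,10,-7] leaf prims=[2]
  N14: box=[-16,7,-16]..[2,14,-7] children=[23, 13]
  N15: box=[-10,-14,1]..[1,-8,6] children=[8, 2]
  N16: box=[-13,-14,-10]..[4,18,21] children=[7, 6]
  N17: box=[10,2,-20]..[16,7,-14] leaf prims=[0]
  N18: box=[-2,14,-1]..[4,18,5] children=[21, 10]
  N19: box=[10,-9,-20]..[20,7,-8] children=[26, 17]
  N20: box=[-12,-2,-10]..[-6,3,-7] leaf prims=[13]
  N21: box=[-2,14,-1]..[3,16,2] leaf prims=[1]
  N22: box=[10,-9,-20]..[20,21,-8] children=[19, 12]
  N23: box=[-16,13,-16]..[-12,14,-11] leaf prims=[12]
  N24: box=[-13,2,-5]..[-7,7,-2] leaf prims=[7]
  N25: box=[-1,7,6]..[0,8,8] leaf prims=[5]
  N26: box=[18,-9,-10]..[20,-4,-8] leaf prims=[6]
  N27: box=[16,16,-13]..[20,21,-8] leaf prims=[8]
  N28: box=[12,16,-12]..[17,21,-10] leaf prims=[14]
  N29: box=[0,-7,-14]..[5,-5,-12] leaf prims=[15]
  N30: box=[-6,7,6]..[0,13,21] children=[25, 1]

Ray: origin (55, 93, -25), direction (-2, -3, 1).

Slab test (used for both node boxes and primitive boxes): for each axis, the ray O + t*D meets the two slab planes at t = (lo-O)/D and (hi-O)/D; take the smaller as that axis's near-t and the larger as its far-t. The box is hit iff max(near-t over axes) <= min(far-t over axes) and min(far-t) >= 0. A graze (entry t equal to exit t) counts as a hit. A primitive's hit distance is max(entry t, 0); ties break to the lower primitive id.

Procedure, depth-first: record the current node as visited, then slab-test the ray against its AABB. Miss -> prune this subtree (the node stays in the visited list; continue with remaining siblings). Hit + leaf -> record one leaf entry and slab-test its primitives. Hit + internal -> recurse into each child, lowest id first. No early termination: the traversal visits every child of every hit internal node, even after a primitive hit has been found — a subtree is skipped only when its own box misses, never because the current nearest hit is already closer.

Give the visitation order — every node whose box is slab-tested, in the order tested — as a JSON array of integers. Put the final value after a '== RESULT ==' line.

Traverse from the root:
N0 x:[35/2,71/2] y:[24,107/3] z:[5,46] -> hit [24,71/2], descend [11, 16]
  N11 x:[35/2,71/2] y:[24,34] z:[5,18] -> miss, prune
  N16 x:[51/2,34] y:[25,107/3] z:[15,46] -> hit [51/2,34], descend [6, 7]
    N6 x:[51/2,61/2] y:[25,86/3] z:[24,46] -> hit [51/2,86/3], descend [18, 30]
      N18 x:[51/2,57/2] y:[25,79/3] z:[24,30] -> hit [51/2,79/3], descend [10, 21]
        N10 x:[51/2,57/2] y:[25,26] z:[24,30] -> hit [51/2,26] leaf, test {P11@t=51/2}
        N21 x:[26,57/2] y:[77/3,79/3] z:[24,27] -> hit [26,79/3] leaf, test {P1@t=26}
      N30 x:[55/2,61/2] y:[80/3,86/3] z:[31,46] -> miss, prune
    N7 x:[27,34] y:[86/3,107/3] z:[15,31] -> hit [86/3,31], descend [3, 15]
      N3 x:[61/2,34] y:[86/3,95/3] z:[15,23] -> miss, prune
      N15 x:[27,65/2] y:[101/3,107/3] z:[26,31] -> miss, prune

Summary -> nodes [0, 11, 16, 6, 18, 10, 21, 30, 7, 3, 15]; box-tests=11; leaf-entries=2; first=P11

== RESULT ==
[0, 11, 16, 6, 18, 10, 21, 30, 7, 3, 15]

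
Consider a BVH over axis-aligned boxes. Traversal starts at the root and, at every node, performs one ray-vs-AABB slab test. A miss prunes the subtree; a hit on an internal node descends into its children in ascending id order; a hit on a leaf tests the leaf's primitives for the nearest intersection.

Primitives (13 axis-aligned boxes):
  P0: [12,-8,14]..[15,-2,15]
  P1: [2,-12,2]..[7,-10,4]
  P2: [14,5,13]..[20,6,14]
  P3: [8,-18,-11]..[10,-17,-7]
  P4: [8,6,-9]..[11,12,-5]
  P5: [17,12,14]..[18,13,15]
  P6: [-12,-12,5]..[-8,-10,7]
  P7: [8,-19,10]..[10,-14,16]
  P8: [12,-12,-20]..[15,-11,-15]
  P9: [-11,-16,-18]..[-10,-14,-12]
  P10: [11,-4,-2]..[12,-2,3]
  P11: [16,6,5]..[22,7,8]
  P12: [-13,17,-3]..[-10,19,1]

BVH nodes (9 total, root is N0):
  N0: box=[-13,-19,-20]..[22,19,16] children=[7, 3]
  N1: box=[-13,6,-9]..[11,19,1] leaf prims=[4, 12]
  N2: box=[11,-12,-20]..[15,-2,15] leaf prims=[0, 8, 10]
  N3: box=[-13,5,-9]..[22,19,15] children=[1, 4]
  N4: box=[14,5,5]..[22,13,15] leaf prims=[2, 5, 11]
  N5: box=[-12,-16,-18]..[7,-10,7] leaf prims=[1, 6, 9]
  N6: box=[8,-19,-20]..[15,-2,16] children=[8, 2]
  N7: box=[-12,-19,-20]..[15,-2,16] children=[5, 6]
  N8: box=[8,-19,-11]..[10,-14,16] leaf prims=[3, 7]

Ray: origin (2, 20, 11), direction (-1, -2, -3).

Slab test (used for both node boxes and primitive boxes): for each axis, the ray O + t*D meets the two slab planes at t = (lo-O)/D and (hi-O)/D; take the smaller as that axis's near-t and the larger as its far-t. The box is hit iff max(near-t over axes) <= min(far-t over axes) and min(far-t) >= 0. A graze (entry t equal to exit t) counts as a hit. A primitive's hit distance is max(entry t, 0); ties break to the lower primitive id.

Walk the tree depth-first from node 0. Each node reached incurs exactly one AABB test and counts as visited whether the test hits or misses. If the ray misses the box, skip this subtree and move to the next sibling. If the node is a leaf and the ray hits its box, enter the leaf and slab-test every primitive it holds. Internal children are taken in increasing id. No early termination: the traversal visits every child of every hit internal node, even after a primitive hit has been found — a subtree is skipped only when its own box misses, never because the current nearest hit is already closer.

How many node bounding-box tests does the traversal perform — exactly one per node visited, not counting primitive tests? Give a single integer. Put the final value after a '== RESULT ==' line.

Trace the traversal:
N0 x:[-20,15] y:[1/2,39/2] z:[-5/3,31/3] -> hit [1/2,31/3], descend [3, 7]
  N3 x:[-20,15] y:[1/2,15/2] z:[-4/3,20/3] -> hit [1/2,20/3], descend [1, 4]
    N1 x:[-9,15] y:[1/2,7] z:[10/3,20/3] -> hit [10/3,20/3] leaf, test {P4(miss), P12(miss)}
    N4 x:[-20,-12] y:[7/2,15/2] z:[-4/3,2] -> miss, prune
  N7 x:[-13,14] y:[11,39/2] z:[-5/3,31/3] -> miss, prune

Summary -> nodes [0, 3, 1, 4, 7]; box-tests=5; leaf-entries=1; first=miss

== RESULT ==
5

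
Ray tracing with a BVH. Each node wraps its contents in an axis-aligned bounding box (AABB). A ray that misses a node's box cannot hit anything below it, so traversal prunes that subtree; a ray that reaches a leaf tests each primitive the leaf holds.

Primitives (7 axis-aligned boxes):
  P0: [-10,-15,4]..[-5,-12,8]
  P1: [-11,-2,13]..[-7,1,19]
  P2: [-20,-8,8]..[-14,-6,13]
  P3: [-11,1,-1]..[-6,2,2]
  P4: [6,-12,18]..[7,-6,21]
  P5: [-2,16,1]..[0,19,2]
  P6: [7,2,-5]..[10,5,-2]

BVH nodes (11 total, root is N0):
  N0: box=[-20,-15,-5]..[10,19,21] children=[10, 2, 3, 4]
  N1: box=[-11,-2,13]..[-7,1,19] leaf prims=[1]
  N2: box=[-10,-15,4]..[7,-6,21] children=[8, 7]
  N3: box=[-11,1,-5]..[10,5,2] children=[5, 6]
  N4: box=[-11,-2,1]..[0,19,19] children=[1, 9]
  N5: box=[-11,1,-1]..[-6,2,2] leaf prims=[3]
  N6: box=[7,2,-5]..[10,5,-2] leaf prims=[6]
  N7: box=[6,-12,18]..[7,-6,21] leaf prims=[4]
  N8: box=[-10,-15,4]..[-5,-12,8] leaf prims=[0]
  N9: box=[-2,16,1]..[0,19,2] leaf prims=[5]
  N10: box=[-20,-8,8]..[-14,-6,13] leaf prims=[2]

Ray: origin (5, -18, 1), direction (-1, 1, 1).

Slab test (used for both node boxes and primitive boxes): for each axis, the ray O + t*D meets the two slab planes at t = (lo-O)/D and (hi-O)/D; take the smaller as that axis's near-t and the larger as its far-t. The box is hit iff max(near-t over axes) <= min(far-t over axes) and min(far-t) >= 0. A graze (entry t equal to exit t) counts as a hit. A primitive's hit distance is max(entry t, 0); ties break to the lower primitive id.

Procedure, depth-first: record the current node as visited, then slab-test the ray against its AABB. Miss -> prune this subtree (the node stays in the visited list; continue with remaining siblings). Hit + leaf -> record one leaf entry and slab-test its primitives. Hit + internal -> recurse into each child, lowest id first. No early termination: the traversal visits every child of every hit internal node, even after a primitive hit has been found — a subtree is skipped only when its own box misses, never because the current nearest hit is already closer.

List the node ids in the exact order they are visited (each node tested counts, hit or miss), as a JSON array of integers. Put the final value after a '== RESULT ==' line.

Trace the traversal:
N0 x:[-5,25] y:[3,37] z:[-6,20] -> hit [3,20], descend [2, 3, 4, 10]
  N2 x:[-2,15] y:[3,12] z:[3,20] -> hit [3,12], descend [7, 8]
    N7 x:[-2,-1] y:[6,12] z:[17,20] -> miss, prune
    N8 x:[10,15] y:[3,6] z:[3,7] -> miss, prune
  N3 x:[-5,16] y:[19,23] z:[-6,1] -> miss, prune
  N4 x:[5,16] y:[16,37] z:[0,18] -> hit [16,16], descend [1, 9]
    N1 x:[12,16] y:[16,19] z:[12,18] -> hit [16,16] leaf, test {P1@t=16}
    N9 x:[5,7] y:[34,37] z:[0,1] -> miss, prune
  N10 x:[19,25] y:[10,12] z:[7,12] -> miss, prune

order=[0, 2, 7, 8, 3, 4, 1, 9, 10]  |boxes|=9  |leaves|=1  hit=P1

== RESULT ==
[0, 2, 7, 8, 3, 4, 1, 9, 10]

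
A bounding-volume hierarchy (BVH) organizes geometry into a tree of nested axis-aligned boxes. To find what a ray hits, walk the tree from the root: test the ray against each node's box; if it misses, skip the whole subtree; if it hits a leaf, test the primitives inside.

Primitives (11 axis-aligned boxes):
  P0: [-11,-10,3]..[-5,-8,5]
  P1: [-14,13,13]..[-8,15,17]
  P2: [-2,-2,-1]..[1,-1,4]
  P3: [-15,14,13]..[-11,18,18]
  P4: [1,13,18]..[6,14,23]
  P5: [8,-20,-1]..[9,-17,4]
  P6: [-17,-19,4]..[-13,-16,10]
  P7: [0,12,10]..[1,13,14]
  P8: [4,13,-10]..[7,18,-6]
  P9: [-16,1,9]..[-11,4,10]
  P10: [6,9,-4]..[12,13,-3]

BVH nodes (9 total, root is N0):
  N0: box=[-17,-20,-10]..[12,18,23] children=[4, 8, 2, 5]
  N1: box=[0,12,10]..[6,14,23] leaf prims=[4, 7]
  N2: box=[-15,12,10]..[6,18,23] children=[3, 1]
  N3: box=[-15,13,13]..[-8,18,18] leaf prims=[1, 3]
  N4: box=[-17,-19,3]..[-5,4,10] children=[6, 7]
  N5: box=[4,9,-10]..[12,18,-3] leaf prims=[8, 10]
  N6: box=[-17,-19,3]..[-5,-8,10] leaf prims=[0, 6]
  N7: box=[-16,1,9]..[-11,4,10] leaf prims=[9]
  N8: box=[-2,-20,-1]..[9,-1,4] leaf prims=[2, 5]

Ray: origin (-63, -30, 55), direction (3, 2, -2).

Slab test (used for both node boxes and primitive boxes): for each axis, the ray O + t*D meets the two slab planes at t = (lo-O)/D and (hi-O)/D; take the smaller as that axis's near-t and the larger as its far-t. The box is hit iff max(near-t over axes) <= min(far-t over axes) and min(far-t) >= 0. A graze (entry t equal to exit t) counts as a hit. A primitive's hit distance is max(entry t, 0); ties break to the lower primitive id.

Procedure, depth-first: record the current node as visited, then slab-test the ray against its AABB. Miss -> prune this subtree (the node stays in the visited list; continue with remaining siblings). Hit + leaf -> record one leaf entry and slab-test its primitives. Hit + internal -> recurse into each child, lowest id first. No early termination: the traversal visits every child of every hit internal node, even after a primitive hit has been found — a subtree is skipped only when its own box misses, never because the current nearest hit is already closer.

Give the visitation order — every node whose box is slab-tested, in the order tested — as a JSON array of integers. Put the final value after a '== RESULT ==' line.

Trace the traversal:
N0 x:[46/3,25] y:[5,24] z:[16,65/2] -> hit [16,24], descend [2, 4, 5, 8]
  N2 x:[16,23] y:[21,24] z:[16,45/2] -> hit [21,45/2], descend [1, 3]
    N1 x:[21,23] y:[21,22] z:[16,45/2] -> hit [21,22] leaf, test {P4(miss), P7@t=21}
    N3 x:[16,55/3] y:[43/2,24] z:[37/2,21] -> miss, prune
  N4 x:[46/3,58/3] y:[11/2,17] z:[45/2,26] -> miss, prune
  N5 x:[67/3,25] y:[39/2,24] z:[29,65/2] -> miss, prune
  N8 x:[61/3,24] y:[5,29/2] z:[51/2,28] -> miss, prune

order=[0, 2, 1, 3, 4, 5, 8]  |boxes|=7  |leaves|=1  hit=P7

== RESULT ==
[0, 2, 1, 3, 4, 5, 8]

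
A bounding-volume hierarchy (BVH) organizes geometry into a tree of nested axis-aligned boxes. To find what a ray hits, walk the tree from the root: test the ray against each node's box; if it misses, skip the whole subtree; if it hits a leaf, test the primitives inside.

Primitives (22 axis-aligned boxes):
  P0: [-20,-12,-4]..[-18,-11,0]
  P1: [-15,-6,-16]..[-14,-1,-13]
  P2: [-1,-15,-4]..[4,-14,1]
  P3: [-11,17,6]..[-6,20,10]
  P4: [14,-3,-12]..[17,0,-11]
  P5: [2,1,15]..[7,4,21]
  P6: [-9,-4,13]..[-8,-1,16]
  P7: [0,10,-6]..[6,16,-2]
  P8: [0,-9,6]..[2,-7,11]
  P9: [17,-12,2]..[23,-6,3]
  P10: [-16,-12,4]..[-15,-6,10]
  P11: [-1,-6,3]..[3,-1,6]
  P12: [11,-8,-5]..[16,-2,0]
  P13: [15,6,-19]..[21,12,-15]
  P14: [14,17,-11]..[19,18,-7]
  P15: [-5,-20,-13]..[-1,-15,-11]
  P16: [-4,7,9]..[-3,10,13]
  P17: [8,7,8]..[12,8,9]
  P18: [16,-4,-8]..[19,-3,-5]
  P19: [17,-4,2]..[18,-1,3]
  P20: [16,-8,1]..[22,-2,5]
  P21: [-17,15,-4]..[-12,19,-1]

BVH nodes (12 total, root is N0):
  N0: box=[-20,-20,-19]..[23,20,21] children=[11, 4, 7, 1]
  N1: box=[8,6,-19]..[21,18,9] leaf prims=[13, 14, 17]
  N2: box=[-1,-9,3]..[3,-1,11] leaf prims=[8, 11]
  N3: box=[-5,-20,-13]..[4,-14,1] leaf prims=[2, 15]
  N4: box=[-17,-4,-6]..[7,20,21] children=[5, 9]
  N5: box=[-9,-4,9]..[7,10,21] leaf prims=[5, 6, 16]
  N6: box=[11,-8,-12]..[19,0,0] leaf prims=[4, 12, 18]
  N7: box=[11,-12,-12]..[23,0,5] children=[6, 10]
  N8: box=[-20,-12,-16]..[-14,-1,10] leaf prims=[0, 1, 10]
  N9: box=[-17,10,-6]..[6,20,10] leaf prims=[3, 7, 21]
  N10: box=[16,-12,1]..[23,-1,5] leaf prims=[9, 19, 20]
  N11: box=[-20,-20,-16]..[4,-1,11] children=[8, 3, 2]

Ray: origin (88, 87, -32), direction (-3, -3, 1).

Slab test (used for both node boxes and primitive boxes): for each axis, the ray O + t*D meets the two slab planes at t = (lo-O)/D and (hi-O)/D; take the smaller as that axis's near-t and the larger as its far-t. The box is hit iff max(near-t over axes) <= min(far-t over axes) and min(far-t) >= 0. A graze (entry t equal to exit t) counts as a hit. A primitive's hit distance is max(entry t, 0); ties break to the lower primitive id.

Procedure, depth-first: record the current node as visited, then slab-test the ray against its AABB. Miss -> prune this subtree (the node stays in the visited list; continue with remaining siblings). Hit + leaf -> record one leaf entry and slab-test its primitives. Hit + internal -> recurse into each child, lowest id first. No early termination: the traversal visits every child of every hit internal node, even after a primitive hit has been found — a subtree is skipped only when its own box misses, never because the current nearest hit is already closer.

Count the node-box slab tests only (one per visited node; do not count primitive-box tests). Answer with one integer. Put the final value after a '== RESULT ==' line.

Traverse from the root:
N0 x:[65/3,36] y:[67/3,107/3] z:[13,53] -> hit [67/3,107/3], descend [1, 4, 7, 11]
  N1 x:[67/3,80/3] y:[23,27] z:[13,41] -> hit [23,80/3] leaf, test {P13(miss), P14@t=23, P17(miss)}
  N4 x:[27,35] y:[67/3,91/3] z:[26,53] -> hit [27,91/3], descend [5, 9]
    N5 x:[27,97/3] y:[77/3,91/3] z:[41,53] -> miss, prune
    N9 x:[82/3,35] y:[67/3,77/3] z:[26,42] -> miss, prune
  N7 x:[65/3,77/3] y:[29,33] z:[20,37] -> miss, prune
  N11 x:[28,36] y:[88/3,107/3] z:[16,43] -> hit [88/3,107/3], descend [2, 3, 8]
    N2 x:[85/3,89/3] y:[88/3,32] z:[35,43] -> miss, prune
    N3 x:[28,31] y:[101/3,107/3] z:[19,33] -> miss, prune
    N8 x:[34,36] y:[88/3,33] z:[16,42] -> miss, prune

10 AABB tests over nodes [0, 1, 4, 5, 9, 7, 11, 2, 3, 8]; 1 leaf entered; closest P14.

== RESULT ==
10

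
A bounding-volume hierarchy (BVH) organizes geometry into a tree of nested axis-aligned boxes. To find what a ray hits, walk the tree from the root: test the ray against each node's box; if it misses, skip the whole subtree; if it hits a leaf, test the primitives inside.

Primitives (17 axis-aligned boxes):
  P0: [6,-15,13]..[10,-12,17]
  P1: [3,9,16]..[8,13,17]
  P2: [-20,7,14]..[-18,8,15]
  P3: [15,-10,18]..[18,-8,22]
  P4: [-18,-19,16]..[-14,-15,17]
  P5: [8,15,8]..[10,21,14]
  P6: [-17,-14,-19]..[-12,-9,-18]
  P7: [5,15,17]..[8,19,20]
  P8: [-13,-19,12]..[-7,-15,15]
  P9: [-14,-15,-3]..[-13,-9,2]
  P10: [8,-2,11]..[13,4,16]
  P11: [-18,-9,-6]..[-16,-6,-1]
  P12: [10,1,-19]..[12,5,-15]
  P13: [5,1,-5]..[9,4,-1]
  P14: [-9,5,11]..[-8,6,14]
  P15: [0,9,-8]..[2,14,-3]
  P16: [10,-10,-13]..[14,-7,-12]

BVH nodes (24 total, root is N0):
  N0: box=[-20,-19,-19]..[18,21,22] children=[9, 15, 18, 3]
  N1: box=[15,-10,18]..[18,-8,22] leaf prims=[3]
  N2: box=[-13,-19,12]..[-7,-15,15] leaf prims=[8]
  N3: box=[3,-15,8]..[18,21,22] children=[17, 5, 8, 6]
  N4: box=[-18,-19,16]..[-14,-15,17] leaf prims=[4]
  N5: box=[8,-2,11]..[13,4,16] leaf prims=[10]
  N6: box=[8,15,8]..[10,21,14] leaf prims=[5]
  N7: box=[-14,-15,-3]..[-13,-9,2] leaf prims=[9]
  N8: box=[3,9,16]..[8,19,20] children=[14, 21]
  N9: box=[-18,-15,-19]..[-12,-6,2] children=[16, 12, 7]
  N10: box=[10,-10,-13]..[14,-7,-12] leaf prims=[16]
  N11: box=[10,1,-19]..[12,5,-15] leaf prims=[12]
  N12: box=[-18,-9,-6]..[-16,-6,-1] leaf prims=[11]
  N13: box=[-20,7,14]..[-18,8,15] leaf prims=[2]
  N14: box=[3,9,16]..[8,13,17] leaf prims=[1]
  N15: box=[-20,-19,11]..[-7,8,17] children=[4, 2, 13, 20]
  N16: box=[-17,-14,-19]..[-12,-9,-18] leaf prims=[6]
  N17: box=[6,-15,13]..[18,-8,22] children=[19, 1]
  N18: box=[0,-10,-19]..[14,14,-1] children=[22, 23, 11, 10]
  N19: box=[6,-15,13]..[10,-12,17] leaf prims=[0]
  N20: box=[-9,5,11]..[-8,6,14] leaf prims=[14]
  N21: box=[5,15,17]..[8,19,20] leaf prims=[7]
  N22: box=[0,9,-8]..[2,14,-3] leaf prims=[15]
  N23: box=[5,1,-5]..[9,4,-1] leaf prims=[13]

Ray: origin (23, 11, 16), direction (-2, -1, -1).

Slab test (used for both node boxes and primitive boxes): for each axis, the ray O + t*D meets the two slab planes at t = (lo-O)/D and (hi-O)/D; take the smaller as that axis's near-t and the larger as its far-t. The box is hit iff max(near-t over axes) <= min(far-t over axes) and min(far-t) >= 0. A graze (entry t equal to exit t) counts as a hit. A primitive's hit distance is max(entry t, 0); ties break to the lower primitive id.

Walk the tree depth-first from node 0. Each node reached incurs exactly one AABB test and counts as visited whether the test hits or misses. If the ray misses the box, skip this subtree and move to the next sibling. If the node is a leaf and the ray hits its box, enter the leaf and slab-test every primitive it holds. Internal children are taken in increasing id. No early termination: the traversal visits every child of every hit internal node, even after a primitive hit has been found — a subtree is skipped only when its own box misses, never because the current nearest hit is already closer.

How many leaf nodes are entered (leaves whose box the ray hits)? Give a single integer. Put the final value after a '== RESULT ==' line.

Trace the traversal:
N0 x:[5/2,43/2] y:[-10,30] z:[-6,35] -> hit [5/2,43/2], descend [3, 9, 15, 18]
  N3 x:[5/2,10] y:[-10,26] z:[-6,8] -> hit [5/2,8], descend [5, 6, 8, 17]
    N5 x:[5,15/2] y:[7,13] z:[0,5] -> miss, prune
    N6 x:[13/2,15/2] y:[-10,-4] z:[2,8] -> miss, prune
    N8 x:[15/2,10] y:[-8,2] z:[-4,0] -> miss, prune
    N17 x:[5/2,17/2] y:[19,26] z:[-6,3] -> miss, prune
  N9 x:[35/2,41/2] y:[17,26] z:[14,35] -> hit [35/2,41/2], descend [7, 12, 16]
    N7 x:[18,37/2] y:[20,26] z:[14,19] -> miss, prune
    N12 x:[39/2,41/2] y:[17,20] z:[17,22] -> hit [39/2,20] leaf, test {P11@t=39/2}
    N16 x:[35/2,20] y:[20,25] z:[34,35] -> miss, prune
  N15 x:[15,43/2] y:[3,30] z:[-1,5] -> miss, prune
  N18 x:[9/2,23/2] y:[-3,21] z:[17,35] -> miss, prune

order=[0, 3, 5, 6, 8, 17, 9, 7, 12, 16, 15, 18]  |boxes|=12  |leaves|=1  hit=P11

== RESULT ==
1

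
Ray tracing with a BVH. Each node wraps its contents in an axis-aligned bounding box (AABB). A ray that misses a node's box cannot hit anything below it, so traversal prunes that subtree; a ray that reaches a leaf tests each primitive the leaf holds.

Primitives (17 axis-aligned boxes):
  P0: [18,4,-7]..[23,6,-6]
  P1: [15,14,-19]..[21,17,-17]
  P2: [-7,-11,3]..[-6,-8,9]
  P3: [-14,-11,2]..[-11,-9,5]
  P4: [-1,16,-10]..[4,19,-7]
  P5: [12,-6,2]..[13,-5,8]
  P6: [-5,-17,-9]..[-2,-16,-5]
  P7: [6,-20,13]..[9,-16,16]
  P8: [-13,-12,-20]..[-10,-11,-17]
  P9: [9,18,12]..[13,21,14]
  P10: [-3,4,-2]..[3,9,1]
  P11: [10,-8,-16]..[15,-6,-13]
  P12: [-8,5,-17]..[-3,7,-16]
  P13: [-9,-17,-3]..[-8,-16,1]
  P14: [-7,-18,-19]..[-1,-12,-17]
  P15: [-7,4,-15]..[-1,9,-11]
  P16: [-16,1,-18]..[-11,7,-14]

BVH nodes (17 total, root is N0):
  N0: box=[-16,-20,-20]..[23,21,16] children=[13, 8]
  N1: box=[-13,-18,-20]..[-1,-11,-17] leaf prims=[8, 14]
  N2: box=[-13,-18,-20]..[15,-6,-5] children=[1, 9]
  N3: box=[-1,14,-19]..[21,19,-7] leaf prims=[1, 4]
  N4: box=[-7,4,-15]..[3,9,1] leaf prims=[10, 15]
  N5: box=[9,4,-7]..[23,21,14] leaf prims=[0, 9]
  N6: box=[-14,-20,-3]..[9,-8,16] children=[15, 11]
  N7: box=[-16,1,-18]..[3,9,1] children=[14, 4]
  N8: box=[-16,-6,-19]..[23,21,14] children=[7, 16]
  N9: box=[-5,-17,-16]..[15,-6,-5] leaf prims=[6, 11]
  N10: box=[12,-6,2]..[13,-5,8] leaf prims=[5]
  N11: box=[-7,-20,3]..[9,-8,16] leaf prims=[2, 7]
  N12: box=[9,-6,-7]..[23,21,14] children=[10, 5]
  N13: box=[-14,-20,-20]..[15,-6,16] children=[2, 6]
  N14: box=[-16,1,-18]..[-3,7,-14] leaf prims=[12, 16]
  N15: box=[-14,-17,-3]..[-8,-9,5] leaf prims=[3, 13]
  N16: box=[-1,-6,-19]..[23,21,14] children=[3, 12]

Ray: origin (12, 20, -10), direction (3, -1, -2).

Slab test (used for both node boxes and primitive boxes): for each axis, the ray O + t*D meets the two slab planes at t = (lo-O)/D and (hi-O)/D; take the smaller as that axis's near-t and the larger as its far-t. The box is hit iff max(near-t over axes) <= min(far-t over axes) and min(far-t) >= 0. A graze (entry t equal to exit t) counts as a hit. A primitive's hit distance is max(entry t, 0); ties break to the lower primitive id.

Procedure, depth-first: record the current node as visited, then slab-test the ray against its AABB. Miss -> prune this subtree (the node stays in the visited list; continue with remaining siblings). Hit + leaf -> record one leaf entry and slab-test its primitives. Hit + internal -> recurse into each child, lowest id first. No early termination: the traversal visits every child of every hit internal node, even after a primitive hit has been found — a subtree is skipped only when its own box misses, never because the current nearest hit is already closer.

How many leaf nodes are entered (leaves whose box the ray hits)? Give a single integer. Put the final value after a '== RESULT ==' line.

Walk:
N0 x:[-28/3,11/3] y:[-1,40] z:[-13,5] -> hit [-1,11/3], descend [8, 13]
  N8 x:[-28/3,11/3] y:[-1,26] z:[-12,9/2] -> hit [-1,11/3], descend [7, 16]
    N7 x:[-28/3,-3] y:[11,19] z:[-11/2,4] -> miss, prune
    N16 x:[-13/3,11/3] y:[-1,26] z:[-12,9/2] -> hit [-1,11/3], descend [3, 12]
      N3 x:[-13/3,3] y:[1,6] z:[-3/2,9/2] -> hit [1,3] leaf, test {P1(miss), P4(miss)}
      N12 x:[-1,11/3] y:[-1,26] z:[-12,-3/2] -> miss, prune
  N13 x:[-26/3,1] y:[26,40] z:[-13,5] -> miss, prune

7 AABB tests over nodes [0, 8, 7, 16, 3, 12, 13]; 1 leaf entered; closest miss.

== RESULT ==
1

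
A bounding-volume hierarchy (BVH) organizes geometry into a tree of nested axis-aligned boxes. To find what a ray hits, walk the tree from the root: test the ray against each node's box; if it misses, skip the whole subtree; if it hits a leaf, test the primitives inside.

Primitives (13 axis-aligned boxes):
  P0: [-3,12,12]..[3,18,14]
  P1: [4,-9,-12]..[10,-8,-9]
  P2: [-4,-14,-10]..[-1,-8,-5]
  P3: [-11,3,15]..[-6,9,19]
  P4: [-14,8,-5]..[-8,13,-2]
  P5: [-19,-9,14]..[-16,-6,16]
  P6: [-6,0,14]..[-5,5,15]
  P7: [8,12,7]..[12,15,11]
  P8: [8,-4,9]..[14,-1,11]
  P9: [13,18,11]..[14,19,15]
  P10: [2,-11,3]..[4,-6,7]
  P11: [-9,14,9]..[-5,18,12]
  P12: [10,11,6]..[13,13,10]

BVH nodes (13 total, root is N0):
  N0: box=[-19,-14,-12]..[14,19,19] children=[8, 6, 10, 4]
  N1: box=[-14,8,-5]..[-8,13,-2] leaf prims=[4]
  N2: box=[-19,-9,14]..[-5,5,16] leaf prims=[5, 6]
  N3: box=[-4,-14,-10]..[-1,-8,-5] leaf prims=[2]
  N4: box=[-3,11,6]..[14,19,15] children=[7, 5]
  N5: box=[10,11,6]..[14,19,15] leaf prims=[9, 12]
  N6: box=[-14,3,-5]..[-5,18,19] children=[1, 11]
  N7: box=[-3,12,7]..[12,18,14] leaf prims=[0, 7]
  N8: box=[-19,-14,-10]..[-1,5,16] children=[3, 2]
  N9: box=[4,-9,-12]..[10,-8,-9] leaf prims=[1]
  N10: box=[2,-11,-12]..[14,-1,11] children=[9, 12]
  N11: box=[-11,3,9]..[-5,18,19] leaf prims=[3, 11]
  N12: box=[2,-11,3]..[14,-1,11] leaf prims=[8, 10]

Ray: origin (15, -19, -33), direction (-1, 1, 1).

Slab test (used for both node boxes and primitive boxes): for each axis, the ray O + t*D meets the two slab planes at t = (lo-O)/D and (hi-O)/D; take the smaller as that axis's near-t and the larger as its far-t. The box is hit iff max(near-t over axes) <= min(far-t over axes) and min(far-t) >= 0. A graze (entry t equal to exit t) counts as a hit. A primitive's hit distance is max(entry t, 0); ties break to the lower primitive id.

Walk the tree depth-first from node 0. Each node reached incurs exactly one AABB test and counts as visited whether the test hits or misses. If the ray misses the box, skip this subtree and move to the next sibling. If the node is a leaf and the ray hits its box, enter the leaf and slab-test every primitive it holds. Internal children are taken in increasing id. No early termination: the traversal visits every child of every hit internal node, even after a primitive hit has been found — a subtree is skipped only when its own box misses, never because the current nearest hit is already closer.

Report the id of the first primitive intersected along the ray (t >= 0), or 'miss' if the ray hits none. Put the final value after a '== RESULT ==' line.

Trace the traversal:
N0 x:[1,34] y:[5,38] z:[21,52] -> hit [21,34], descend [4, 6, 8, 10]
  N4 x:[1,18] y:[30,38] z:[39,48] -> miss, prune
  N6 x:[20,29] y:[22,37] z:[28,52] -> hit [28,29], descend [1, 11]
    N1 x:[23,29] y:[27,32] z:[28,31] -> hit [28,29] leaf, test {P4@t=28}
    N11 x:[20,26] y:[22,37] z:[42,52] -> miss, prune
  N8 x:[16,34] y:[5,24] z:[23,49] -> hit [23,24], descend [2, 3]
    N2 x:[20,34] y:[10,24] z:[47,49] -> miss, prune
    N3 x:[16,19] y:[5,11] z:[23,28] -> miss, prune
  N10 x:[1,13] y:[8,18] z:[21,44] -> miss, prune

Summary -> nodes [0, 4, 6, 1, 11, 8, 2, 3, 10]; box-tests=9; leaf-entries=1; first=P4

== RESULT ==
4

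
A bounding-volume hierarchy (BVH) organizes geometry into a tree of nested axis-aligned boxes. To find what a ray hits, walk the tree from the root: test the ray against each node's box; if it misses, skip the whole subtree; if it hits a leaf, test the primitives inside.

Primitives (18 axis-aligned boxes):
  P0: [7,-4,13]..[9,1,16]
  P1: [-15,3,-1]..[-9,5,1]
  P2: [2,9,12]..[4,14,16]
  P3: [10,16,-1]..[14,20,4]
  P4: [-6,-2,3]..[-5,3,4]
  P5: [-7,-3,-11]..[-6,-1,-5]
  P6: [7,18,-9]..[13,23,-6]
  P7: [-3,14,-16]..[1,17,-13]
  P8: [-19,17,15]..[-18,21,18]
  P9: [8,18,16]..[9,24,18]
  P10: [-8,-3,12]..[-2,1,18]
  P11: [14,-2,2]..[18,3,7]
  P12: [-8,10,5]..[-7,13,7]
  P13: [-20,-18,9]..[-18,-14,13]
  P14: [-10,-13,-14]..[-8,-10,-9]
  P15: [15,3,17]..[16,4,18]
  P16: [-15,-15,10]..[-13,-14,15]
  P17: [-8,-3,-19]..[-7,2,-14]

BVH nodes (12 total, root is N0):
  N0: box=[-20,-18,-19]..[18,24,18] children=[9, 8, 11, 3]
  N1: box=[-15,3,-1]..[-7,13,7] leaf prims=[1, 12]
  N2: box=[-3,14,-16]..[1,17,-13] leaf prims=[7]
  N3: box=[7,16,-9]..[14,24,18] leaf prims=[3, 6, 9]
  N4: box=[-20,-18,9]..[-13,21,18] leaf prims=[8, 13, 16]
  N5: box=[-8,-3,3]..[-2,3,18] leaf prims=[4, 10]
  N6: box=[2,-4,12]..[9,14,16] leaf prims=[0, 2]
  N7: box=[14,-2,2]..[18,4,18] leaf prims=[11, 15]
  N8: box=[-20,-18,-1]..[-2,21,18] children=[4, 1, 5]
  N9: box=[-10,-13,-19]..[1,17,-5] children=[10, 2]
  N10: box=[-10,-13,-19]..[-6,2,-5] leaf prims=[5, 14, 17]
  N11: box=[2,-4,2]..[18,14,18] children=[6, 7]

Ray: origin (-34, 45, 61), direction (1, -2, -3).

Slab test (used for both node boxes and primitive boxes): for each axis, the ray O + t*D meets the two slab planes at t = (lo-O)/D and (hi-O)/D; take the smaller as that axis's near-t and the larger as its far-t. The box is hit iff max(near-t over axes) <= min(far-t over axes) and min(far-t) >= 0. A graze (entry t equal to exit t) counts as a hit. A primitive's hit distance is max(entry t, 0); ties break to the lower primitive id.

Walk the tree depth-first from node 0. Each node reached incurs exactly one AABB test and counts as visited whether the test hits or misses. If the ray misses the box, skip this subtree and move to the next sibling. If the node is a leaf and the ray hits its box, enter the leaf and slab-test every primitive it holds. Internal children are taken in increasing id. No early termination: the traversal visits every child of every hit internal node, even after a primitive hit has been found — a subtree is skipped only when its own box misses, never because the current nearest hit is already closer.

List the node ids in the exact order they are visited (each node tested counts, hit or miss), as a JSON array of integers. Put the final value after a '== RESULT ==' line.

Traverse from the root:
N0 x:[14,52] y:[21/2,63/2] z:[43/3,80/3] -> hit [43/3,80/3], descend [3, 8, 9, 11]
  N3 x:[41,48] y:[21/2,29/2] z:[43/3,70/3] -> miss, prune
  N8 x:[14,32] y:[12,63/2] z:[43/3,62/3] -> hit [43/3,62/3], descend [1, 4, 5]
    N1 x:[19,27] y:[16,21] z:[18,62/3] -> hit [19,62/3] leaf, test {P1@t=20, P12(miss)}
    N4 x:[14,21] y:[12,63/2] z:[43/3,52/3] -> hit [43/3,52/3] leaf, test {P8(miss), P13(miss), P16(miss)}
    N5 x:[26,32] y:[21,24] z:[43/3,58/3] -> miss, prune
  N9 x:[24,35] y:[14,29] z:[22,80/3] -> hit [24,80/3], descend [2, 10]
    N2 x:[31,35] y:[14,31/2] z:[74/3,77/3] -> miss, prune
    N10 x:[24,28] y:[43/2,29] z:[22,80/3] -> hit [24,80/3] leaf, test {P5(miss), P14(miss), P17(miss)}
  N11 x:[36,52] y:[31/2,49/2] z:[43/3,59/3] -> miss, prune

Summary -> nodes [0, 3, 8, 1, 4, 5, 9, 2, 10, 11]; box-tests=10; leaf-entries=3; first=P1

== RESULT ==
[0, 3, 8, 1, 4, 5, 9, 2, 10, 11]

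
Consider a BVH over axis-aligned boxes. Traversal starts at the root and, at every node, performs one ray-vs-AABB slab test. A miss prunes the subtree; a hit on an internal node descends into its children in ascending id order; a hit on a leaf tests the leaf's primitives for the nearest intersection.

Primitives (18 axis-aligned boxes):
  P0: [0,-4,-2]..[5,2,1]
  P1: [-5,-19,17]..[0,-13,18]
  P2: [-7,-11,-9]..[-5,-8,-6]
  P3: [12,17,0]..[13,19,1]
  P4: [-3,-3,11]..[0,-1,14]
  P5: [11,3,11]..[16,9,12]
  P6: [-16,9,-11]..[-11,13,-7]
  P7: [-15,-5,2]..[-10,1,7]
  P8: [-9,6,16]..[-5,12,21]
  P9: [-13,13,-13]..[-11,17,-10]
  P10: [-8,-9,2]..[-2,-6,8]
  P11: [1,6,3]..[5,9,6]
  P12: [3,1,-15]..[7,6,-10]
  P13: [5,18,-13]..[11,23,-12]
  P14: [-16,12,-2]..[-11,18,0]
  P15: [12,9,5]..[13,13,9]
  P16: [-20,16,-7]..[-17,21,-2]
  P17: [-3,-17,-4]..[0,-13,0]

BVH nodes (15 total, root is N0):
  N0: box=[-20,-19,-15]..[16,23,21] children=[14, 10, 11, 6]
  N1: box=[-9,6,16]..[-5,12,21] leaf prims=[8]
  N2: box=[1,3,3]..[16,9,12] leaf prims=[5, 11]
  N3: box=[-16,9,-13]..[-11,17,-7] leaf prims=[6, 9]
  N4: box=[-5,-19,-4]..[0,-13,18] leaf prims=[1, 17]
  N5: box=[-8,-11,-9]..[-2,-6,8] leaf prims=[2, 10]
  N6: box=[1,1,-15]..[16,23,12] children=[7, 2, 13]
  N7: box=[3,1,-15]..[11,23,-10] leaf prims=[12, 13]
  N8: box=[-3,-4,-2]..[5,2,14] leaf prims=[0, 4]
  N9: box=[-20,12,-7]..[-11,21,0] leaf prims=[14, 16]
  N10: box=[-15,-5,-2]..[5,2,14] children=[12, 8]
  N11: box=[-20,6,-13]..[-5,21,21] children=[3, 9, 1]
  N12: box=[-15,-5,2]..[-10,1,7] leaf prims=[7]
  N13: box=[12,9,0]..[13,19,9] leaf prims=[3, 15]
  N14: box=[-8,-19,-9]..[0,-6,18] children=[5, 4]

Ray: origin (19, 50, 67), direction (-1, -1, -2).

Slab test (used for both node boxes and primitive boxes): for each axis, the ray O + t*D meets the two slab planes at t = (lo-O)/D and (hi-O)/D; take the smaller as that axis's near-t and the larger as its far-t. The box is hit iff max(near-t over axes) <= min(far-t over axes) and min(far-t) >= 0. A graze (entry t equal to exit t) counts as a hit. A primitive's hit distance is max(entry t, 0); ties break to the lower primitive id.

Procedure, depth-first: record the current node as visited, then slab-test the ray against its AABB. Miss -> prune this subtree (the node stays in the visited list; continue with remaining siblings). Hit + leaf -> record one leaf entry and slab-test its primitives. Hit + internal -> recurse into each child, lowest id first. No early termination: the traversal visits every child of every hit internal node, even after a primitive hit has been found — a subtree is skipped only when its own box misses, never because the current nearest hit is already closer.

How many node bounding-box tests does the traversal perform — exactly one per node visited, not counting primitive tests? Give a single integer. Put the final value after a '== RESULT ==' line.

Traverse from the root:
N0 x:[3,39] y:[27,69] z:[23,41] -> hit [27,39], descend [6, 10, 11, 14]
  N6 x:[3,18] y:[27,49] z:[55/2,41] -> miss, prune
  N10 x:[14,34] y:[48,55] z:[53/2,69/2] -> miss, prune
  N11 x:[24,39] y:[29,44] z:[23,40] -> hit [29,39], descend [1, 3, 9]
    N1 x:[24,28] y:[38,44] z:[23,51/2] -> miss, prune
    N3 x:[30,35] y:[33,41] z:[37,40] -> miss, prune
    N9 x:[30,39] y:[29,38] z:[67/2,37] -> hit [67/2,37] leaf, test {P14@t=67/2, P16(miss)}
  N14 x:[19,27] y:[56,69] z:[49/2,38] -> miss, prune

8 AABB tests over nodes [0, 6, 10, 11, 1, 3, 9, 14]; 1 leaf entered; closest P14.

== RESULT ==
8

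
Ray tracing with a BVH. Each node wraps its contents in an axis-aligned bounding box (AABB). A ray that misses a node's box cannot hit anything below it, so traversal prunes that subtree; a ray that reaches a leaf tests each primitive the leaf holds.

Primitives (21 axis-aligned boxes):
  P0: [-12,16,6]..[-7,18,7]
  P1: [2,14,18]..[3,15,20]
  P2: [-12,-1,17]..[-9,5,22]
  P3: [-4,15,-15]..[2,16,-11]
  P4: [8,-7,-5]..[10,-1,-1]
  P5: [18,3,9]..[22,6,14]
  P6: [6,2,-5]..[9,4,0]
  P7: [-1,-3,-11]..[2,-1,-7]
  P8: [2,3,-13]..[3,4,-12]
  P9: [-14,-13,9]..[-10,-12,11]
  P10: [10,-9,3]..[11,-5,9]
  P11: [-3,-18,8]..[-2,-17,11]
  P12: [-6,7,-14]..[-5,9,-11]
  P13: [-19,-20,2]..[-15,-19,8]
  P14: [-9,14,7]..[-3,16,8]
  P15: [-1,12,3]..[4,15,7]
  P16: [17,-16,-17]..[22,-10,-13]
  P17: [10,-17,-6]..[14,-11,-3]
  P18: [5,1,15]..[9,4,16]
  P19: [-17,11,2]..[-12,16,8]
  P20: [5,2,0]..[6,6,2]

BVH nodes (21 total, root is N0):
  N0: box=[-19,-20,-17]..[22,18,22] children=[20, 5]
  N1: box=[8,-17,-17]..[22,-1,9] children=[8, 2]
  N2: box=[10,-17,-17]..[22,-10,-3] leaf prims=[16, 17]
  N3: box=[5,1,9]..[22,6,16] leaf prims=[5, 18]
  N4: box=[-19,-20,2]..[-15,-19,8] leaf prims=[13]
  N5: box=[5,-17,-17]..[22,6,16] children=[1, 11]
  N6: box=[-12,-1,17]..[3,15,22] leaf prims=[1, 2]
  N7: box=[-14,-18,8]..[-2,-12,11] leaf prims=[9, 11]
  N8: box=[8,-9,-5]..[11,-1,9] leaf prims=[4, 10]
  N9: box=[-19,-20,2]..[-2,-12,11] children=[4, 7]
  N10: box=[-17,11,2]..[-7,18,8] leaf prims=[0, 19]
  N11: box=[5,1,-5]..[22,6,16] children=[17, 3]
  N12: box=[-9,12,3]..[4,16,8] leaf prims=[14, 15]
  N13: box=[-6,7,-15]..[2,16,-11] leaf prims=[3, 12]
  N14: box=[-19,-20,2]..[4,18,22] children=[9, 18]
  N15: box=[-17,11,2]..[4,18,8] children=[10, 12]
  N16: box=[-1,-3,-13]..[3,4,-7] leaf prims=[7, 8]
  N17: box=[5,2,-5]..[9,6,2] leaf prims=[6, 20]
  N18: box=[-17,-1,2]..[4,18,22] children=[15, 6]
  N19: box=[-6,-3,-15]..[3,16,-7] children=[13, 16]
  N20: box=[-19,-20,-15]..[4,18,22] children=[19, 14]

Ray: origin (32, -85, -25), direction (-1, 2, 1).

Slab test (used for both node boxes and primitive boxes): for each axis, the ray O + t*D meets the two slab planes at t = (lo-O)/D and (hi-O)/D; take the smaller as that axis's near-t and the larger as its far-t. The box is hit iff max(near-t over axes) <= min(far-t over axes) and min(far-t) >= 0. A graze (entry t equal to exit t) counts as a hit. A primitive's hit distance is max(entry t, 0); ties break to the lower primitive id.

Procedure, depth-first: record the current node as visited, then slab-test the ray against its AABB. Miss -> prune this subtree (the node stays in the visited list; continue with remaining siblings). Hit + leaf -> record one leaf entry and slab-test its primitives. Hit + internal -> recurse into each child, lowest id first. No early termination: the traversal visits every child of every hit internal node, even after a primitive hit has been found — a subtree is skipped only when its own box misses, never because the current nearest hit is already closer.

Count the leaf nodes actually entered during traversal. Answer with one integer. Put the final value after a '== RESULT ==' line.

Walk:
N0 x:[10,51] y:[65/2,103/2] z:[8,47] -> hit [65/2,47], descend [5, 20]
  N5 x:[10,27] y:[34,91/2] z:[8,41] -> miss, prune
  N20 x:[28,51] y:[65/2,103/2] z:[10,47] -> hit [65/2,47], descend [14, 19]
    N14 x:[28,51] y:[65/2,103/2] z:[27,47] -> hit [65/2,47], descend [9, 18]
      N9 x:[34,51] y:[65/2,73/2] z:[27,36] -> hit [34,36], descend [4, 7]
        N4 x:[47,51] y:[65/2,33] z:[27,33] -> miss, prune
        N7 x:[34,46] y:[67/2,73/2] z:[33,36] -> hit [34,36] leaf, test {P9(miss), P11@t=34}
      N18 x:[28,49] y:[42,103/2] z:[27,47] -> hit [42,47], descend [6, 15]
        N6 x:[29,44] y:[42,50] z:[42,47] -> hit [42,44] leaf, test {P1(miss), P2@t=42}
        N15 x:[28,49] y:[48,103/2] z:[27,33] -> miss, prune
    N19 x:[29,38] y:[41,101/2] z:[10,18] -> miss, prune

order=[0, 5, 20, 14, 9, 4, 7, 18, 6, 15, 19]  |boxes|=11  |leaves|=2  hit=P11

== RESULT ==
2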